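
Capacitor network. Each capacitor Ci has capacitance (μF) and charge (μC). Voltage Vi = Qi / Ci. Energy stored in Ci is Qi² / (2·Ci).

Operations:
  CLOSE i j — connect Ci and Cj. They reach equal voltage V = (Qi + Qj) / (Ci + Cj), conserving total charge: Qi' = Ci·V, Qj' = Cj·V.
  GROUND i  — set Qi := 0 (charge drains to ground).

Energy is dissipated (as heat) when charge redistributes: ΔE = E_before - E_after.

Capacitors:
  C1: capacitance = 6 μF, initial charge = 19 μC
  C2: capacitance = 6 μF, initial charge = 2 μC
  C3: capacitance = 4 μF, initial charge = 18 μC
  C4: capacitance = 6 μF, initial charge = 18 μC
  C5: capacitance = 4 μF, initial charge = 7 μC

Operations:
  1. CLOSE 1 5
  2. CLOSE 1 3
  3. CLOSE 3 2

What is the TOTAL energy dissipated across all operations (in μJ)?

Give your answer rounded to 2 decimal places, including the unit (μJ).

Answer: 17.73 μJ

Derivation:
Initial: C1(6μF, Q=19μC, V=3.17V), C2(6μF, Q=2μC, V=0.33V), C3(4μF, Q=18μC, V=4.50V), C4(6μF, Q=18μC, V=3.00V), C5(4μF, Q=7μC, V=1.75V)
Op 1: CLOSE 1-5: Q_total=26.00, C_total=10.00, V=2.60; Q1=15.60, Q5=10.40; dissipated=2.408
Op 2: CLOSE 1-3: Q_total=33.60, C_total=10.00, V=3.36; Q1=20.16, Q3=13.44; dissipated=4.332
Op 3: CLOSE 3-2: Q_total=15.44, C_total=10.00, V=1.54; Q3=6.18, Q2=9.26; dissipated=10.993
Total dissipated: 17.733 μJ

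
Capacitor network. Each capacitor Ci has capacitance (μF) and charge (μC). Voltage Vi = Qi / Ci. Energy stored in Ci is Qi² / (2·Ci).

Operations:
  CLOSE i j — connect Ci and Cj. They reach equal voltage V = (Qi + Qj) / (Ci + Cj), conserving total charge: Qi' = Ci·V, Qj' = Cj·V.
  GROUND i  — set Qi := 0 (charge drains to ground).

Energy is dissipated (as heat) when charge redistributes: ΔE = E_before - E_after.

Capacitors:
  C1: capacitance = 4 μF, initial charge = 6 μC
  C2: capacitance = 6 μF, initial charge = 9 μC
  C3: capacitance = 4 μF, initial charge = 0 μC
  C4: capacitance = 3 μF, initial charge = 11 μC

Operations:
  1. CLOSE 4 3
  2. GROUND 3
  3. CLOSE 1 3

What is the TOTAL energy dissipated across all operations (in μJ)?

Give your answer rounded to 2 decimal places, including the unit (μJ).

Answer: 18.71 μJ

Derivation:
Initial: C1(4μF, Q=6μC, V=1.50V), C2(6μF, Q=9μC, V=1.50V), C3(4μF, Q=0μC, V=0.00V), C4(3μF, Q=11μC, V=3.67V)
Op 1: CLOSE 4-3: Q_total=11.00, C_total=7.00, V=1.57; Q4=4.71, Q3=6.29; dissipated=11.524
Op 2: GROUND 3: Q3=0; energy lost=4.939
Op 3: CLOSE 1-3: Q_total=6.00, C_total=8.00, V=0.75; Q1=3.00, Q3=3.00; dissipated=2.250
Total dissipated: 18.713 μJ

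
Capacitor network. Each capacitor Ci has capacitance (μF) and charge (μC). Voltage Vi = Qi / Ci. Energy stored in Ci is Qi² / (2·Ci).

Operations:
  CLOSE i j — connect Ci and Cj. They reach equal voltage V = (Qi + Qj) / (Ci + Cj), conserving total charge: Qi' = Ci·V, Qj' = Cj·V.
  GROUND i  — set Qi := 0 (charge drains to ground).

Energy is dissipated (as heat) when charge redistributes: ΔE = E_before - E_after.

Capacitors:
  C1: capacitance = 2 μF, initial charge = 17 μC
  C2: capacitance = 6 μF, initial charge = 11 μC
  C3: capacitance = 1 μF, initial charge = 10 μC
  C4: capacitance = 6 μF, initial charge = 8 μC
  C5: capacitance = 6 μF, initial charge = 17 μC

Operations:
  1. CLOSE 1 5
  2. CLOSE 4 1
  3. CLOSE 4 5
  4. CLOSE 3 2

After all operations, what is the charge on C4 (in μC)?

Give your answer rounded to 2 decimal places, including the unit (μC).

Answer: 18.94 μC

Derivation:
Initial: C1(2μF, Q=17μC, V=8.50V), C2(6μF, Q=11μC, V=1.83V), C3(1μF, Q=10μC, V=10.00V), C4(6μF, Q=8μC, V=1.33V), C5(6μF, Q=17μC, V=2.83V)
Op 1: CLOSE 1-5: Q_total=34.00, C_total=8.00, V=4.25; Q1=8.50, Q5=25.50; dissipated=24.083
Op 2: CLOSE 4-1: Q_total=16.50, C_total=8.00, V=2.06; Q4=12.38, Q1=4.12; dissipated=6.380
Op 3: CLOSE 4-5: Q_total=37.88, C_total=12.00, V=3.16; Q4=18.94, Q5=18.94; dissipated=7.178
Op 4: CLOSE 3-2: Q_total=21.00, C_total=7.00, V=3.00; Q3=3.00, Q2=18.00; dissipated=28.583
Final charges: Q1=4.12, Q2=18.00, Q3=3.00, Q4=18.94, Q5=18.94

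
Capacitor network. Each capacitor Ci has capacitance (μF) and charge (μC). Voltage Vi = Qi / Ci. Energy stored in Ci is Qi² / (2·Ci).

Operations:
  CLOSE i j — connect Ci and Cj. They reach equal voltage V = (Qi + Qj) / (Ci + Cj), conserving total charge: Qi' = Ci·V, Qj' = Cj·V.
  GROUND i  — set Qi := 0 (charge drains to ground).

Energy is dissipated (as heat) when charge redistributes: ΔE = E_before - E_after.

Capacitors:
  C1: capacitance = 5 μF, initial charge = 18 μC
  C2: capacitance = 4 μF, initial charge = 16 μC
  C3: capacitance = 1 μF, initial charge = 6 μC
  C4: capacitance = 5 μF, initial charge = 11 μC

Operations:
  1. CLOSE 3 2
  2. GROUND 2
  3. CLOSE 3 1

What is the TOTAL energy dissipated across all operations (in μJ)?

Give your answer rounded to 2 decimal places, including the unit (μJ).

Answer: 40.59 μJ

Derivation:
Initial: C1(5μF, Q=18μC, V=3.60V), C2(4μF, Q=16μC, V=4.00V), C3(1μF, Q=6μC, V=6.00V), C4(5μF, Q=11μC, V=2.20V)
Op 1: CLOSE 3-2: Q_total=22.00, C_total=5.00, V=4.40; Q3=4.40, Q2=17.60; dissipated=1.600
Op 2: GROUND 2: Q2=0; energy lost=38.720
Op 3: CLOSE 3-1: Q_total=22.40, C_total=6.00, V=3.73; Q3=3.73, Q1=18.67; dissipated=0.267
Total dissipated: 40.587 μJ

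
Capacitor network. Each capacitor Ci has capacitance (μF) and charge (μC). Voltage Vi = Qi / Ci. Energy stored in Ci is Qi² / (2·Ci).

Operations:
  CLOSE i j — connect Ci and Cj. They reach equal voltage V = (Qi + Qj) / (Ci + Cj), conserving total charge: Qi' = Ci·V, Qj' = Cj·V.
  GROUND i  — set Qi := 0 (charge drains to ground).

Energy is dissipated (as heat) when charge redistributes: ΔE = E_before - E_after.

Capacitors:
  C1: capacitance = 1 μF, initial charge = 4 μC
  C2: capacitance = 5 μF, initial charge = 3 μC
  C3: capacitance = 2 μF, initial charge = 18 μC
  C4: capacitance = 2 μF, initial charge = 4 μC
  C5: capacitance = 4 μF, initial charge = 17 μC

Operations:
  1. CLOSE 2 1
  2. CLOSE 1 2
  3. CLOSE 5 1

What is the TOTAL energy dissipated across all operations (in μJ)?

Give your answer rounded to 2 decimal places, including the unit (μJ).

Initial: C1(1μF, Q=4μC, V=4.00V), C2(5μF, Q=3μC, V=0.60V), C3(2μF, Q=18μC, V=9.00V), C4(2μF, Q=4μC, V=2.00V), C5(4μF, Q=17μC, V=4.25V)
Op 1: CLOSE 2-1: Q_total=7.00, C_total=6.00, V=1.17; Q2=5.83, Q1=1.17; dissipated=4.817
Op 2: CLOSE 1-2: Q_total=7.00, C_total=6.00, V=1.17; Q1=1.17, Q2=5.83; dissipated=0.000
Op 3: CLOSE 5-1: Q_total=18.17, C_total=5.00, V=3.63; Q5=14.53, Q1=3.63; dissipated=3.803
Total dissipated: 8.619 μJ

Answer: 8.62 μJ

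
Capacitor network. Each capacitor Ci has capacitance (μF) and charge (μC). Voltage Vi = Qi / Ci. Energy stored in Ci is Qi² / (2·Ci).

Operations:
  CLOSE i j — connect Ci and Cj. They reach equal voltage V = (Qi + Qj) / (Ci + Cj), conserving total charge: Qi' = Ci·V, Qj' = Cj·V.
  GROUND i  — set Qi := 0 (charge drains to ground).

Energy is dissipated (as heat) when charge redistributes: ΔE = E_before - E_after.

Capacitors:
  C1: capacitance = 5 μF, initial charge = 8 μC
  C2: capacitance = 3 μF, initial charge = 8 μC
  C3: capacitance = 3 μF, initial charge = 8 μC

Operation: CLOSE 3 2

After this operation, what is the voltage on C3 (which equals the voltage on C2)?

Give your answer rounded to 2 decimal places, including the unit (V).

Initial: C1(5μF, Q=8μC, V=1.60V), C2(3μF, Q=8μC, V=2.67V), C3(3μF, Q=8μC, V=2.67V)
Op 1: CLOSE 3-2: Q_total=16.00, C_total=6.00, V=2.67; Q3=8.00, Q2=8.00; dissipated=0.000

Answer: 2.67 V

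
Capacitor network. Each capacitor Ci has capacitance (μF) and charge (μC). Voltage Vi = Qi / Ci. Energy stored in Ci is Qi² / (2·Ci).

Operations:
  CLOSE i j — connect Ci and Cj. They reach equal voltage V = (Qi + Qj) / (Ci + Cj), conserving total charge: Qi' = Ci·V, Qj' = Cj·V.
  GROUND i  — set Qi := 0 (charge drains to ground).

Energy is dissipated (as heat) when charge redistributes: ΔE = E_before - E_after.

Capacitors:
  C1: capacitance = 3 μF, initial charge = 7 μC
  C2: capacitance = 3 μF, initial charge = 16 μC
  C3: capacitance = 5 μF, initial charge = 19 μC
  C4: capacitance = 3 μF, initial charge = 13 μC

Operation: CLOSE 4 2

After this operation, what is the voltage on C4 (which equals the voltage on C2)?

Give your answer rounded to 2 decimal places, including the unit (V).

Initial: C1(3μF, Q=7μC, V=2.33V), C2(3μF, Q=16μC, V=5.33V), C3(5μF, Q=19μC, V=3.80V), C4(3μF, Q=13μC, V=4.33V)
Op 1: CLOSE 4-2: Q_total=29.00, C_total=6.00, V=4.83; Q4=14.50, Q2=14.50; dissipated=0.750

Answer: 4.83 V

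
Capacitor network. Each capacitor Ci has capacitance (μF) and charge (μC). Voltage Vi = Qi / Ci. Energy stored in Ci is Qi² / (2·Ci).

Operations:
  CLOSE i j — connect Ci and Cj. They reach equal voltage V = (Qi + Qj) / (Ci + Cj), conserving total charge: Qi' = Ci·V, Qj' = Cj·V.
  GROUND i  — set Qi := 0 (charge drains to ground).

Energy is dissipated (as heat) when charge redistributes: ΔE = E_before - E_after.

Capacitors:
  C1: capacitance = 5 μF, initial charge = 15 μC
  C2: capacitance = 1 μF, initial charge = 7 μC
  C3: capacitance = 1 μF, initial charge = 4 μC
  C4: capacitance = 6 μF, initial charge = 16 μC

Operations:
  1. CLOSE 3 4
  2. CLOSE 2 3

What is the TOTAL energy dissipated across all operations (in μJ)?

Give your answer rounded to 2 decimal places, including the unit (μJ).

Initial: C1(5μF, Q=15μC, V=3.00V), C2(1μF, Q=7μC, V=7.00V), C3(1μF, Q=4μC, V=4.00V), C4(6μF, Q=16μC, V=2.67V)
Op 1: CLOSE 3-4: Q_total=20.00, C_total=7.00, V=2.86; Q3=2.86, Q4=17.14; dissipated=0.762
Op 2: CLOSE 2-3: Q_total=9.86, C_total=2.00, V=4.93; Q2=4.93, Q3=4.93; dissipated=4.291
Total dissipated: 5.053 μJ

Answer: 5.05 μJ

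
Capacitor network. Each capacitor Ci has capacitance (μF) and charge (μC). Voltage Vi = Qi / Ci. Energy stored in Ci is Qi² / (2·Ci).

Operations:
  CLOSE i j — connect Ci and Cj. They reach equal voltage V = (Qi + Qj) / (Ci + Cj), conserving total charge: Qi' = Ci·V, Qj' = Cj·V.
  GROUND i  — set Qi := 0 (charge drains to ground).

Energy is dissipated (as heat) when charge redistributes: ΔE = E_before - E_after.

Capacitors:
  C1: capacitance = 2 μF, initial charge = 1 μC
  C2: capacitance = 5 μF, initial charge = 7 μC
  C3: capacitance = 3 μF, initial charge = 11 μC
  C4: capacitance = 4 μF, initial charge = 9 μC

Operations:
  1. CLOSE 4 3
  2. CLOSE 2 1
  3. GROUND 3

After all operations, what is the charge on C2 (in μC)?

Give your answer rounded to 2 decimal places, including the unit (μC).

Initial: C1(2μF, Q=1μC, V=0.50V), C2(5μF, Q=7μC, V=1.40V), C3(3μF, Q=11μC, V=3.67V), C4(4μF, Q=9μC, V=2.25V)
Op 1: CLOSE 4-3: Q_total=20.00, C_total=7.00, V=2.86; Q4=11.43, Q3=8.57; dissipated=1.720
Op 2: CLOSE 2-1: Q_total=8.00, C_total=7.00, V=1.14; Q2=5.71, Q1=2.29; dissipated=0.579
Op 3: GROUND 3: Q3=0; energy lost=12.245
Final charges: Q1=2.29, Q2=5.71, Q3=0.00, Q4=11.43

Answer: 5.71 μC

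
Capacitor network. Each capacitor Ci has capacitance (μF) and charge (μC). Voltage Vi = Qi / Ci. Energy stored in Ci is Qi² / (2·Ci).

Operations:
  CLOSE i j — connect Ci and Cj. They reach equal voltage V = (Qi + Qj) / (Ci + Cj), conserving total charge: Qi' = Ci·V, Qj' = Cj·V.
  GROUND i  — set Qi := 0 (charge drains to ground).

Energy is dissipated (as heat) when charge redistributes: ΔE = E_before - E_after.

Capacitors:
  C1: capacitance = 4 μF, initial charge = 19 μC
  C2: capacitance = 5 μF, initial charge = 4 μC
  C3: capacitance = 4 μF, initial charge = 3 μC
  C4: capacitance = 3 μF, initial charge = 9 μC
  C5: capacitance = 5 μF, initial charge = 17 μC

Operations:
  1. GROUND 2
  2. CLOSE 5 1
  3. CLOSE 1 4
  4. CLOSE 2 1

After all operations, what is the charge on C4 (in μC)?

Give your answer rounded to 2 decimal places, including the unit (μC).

Initial: C1(4μF, Q=19μC, V=4.75V), C2(5μF, Q=4μC, V=0.80V), C3(4μF, Q=3μC, V=0.75V), C4(3μF, Q=9μC, V=3.00V), C5(5μF, Q=17μC, V=3.40V)
Op 1: GROUND 2: Q2=0; energy lost=1.600
Op 2: CLOSE 5-1: Q_total=36.00, C_total=9.00, V=4.00; Q5=20.00, Q1=16.00; dissipated=2.025
Op 3: CLOSE 1-4: Q_total=25.00, C_total=7.00, V=3.57; Q1=14.29, Q4=10.71; dissipated=0.857
Op 4: CLOSE 2-1: Q_total=14.29, C_total=9.00, V=1.59; Q2=7.94, Q1=6.35; dissipated=14.172
Final charges: Q1=6.35, Q2=7.94, Q3=3.00, Q4=10.71, Q5=20.00

Answer: 10.71 μC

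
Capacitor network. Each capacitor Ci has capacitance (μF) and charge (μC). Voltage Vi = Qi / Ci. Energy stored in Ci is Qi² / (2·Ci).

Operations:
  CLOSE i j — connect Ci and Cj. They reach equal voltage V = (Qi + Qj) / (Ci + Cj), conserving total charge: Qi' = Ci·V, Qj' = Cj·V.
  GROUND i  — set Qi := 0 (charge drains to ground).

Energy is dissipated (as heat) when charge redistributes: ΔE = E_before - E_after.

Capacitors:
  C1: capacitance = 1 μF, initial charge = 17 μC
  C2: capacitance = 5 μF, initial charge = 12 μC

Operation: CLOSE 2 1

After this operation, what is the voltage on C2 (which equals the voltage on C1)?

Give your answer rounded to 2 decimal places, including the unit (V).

Answer: 4.83 V

Derivation:
Initial: C1(1μF, Q=17μC, V=17.00V), C2(5μF, Q=12μC, V=2.40V)
Op 1: CLOSE 2-1: Q_total=29.00, C_total=6.00, V=4.83; Q2=24.17, Q1=4.83; dissipated=88.817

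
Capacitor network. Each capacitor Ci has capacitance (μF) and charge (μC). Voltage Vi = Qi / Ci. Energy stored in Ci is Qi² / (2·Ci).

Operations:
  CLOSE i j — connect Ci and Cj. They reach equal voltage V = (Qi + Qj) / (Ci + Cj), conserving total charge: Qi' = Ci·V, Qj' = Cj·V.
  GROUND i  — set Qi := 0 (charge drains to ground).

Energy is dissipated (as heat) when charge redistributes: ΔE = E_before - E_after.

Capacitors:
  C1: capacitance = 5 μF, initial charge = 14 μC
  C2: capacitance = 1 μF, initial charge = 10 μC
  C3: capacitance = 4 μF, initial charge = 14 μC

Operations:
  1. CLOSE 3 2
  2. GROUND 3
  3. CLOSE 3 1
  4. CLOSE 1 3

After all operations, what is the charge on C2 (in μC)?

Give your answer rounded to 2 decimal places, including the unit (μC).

Initial: C1(5μF, Q=14μC, V=2.80V), C2(1μF, Q=10μC, V=10.00V), C3(4μF, Q=14μC, V=3.50V)
Op 1: CLOSE 3-2: Q_total=24.00, C_total=5.00, V=4.80; Q3=19.20, Q2=4.80; dissipated=16.900
Op 2: GROUND 3: Q3=0; energy lost=46.080
Op 3: CLOSE 3-1: Q_total=14.00, C_total=9.00, V=1.56; Q3=6.22, Q1=7.78; dissipated=8.711
Op 4: CLOSE 1-3: Q_total=14.00, C_total=9.00, V=1.56; Q1=7.78, Q3=6.22; dissipated=0.000
Final charges: Q1=7.78, Q2=4.80, Q3=6.22

Answer: 4.80 μC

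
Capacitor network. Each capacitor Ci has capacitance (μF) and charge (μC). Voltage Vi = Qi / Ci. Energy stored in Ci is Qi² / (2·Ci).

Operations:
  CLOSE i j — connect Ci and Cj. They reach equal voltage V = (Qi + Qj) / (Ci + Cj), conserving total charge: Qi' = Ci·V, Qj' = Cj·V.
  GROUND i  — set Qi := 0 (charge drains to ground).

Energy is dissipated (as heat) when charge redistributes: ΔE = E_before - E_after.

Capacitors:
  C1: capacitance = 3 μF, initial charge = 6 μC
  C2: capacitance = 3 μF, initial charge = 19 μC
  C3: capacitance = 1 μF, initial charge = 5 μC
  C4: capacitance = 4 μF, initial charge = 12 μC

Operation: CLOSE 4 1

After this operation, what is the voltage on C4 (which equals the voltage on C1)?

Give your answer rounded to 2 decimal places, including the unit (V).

Initial: C1(3μF, Q=6μC, V=2.00V), C2(3μF, Q=19μC, V=6.33V), C3(1μF, Q=5μC, V=5.00V), C4(4μF, Q=12μC, V=3.00V)
Op 1: CLOSE 4-1: Q_total=18.00, C_total=7.00, V=2.57; Q4=10.29, Q1=7.71; dissipated=0.857

Answer: 2.57 V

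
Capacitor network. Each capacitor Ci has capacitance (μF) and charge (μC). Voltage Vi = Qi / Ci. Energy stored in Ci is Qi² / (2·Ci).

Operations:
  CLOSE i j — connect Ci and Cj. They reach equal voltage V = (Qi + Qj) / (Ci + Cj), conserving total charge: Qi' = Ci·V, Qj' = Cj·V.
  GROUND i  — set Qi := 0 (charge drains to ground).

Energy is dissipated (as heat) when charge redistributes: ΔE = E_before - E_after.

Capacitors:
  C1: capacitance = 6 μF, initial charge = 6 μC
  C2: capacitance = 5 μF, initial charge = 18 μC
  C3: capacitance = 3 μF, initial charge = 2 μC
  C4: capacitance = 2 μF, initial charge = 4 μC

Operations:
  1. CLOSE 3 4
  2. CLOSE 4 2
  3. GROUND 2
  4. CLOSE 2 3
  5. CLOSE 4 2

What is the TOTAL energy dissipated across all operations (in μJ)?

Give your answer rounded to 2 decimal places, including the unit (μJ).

Initial: C1(6μF, Q=6μC, V=1.00V), C2(5μF, Q=18μC, V=3.60V), C3(3μF, Q=2μC, V=0.67V), C4(2μF, Q=4μC, V=2.00V)
Op 1: CLOSE 3-4: Q_total=6.00, C_total=5.00, V=1.20; Q3=3.60, Q4=2.40; dissipated=1.067
Op 2: CLOSE 4-2: Q_total=20.40, C_total=7.00, V=2.91; Q4=5.83, Q2=14.57; dissipated=4.114
Op 3: GROUND 2: Q2=0; energy lost=21.233
Op 4: CLOSE 2-3: Q_total=3.60, C_total=8.00, V=0.45; Q2=2.25, Q3=1.35; dissipated=1.350
Op 5: CLOSE 4-2: Q_total=8.08, C_total=7.00, V=1.15; Q4=2.31, Q2=5.77; dissipated=4.338
Total dissipated: 32.101 μJ

Answer: 32.10 μJ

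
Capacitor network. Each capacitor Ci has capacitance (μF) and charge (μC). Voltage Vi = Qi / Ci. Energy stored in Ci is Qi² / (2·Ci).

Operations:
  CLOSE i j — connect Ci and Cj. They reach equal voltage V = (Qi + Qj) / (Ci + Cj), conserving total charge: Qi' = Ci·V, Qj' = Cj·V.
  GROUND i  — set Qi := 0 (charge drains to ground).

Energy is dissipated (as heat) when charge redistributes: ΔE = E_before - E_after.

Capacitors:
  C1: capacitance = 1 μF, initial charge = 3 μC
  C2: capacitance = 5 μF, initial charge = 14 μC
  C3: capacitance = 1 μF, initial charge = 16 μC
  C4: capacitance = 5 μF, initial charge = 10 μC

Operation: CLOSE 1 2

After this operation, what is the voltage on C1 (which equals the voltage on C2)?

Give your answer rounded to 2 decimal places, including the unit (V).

Initial: C1(1μF, Q=3μC, V=3.00V), C2(5μF, Q=14μC, V=2.80V), C3(1μF, Q=16μC, V=16.00V), C4(5μF, Q=10μC, V=2.00V)
Op 1: CLOSE 1-2: Q_total=17.00, C_total=6.00, V=2.83; Q1=2.83, Q2=14.17; dissipated=0.017

Answer: 2.83 V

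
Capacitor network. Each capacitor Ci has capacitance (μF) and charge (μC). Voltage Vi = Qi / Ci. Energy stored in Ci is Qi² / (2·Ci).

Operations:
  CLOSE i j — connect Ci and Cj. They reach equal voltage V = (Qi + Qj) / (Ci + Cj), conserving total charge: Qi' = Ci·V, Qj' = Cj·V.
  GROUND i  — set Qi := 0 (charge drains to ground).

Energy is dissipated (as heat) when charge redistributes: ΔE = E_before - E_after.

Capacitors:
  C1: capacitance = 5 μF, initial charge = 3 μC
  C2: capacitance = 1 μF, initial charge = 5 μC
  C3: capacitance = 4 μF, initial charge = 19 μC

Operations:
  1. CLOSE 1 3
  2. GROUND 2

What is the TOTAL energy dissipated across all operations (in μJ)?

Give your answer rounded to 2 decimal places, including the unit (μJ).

Answer: 31.64 μJ

Derivation:
Initial: C1(5μF, Q=3μC, V=0.60V), C2(1μF, Q=5μC, V=5.00V), C3(4μF, Q=19μC, V=4.75V)
Op 1: CLOSE 1-3: Q_total=22.00, C_total=9.00, V=2.44; Q1=12.22, Q3=9.78; dissipated=19.136
Op 2: GROUND 2: Q2=0; energy lost=12.500
Total dissipated: 31.636 μJ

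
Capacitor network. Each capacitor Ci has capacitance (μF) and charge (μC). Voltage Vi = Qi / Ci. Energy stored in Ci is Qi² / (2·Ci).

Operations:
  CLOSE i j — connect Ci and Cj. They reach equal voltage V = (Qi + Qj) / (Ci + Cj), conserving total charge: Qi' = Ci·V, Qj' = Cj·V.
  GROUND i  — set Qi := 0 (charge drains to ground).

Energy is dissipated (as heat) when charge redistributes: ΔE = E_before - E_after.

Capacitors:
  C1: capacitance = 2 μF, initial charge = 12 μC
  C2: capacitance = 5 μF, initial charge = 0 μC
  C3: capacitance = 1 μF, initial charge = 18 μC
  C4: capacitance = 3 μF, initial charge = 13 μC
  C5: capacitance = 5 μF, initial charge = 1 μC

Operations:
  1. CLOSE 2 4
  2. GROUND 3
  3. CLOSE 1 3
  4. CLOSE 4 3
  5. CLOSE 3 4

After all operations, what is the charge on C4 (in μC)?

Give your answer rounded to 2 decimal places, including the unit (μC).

Answer: 6.66 μC

Derivation:
Initial: C1(2μF, Q=12μC, V=6.00V), C2(5μF, Q=0μC, V=0.00V), C3(1μF, Q=18μC, V=18.00V), C4(3μF, Q=13μC, V=4.33V), C5(5μF, Q=1μC, V=0.20V)
Op 1: CLOSE 2-4: Q_total=13.00, C_total=8.00, V=1.62; Q2=8.12, Q4=4.88; dissipated=17.604
Op 2: GROUND 3: Q3=0; energy lost=162.000
Op 3: CLOSE 1-3: Q_total=12.00, C_total=3.00, V=4.00; Q1=8.00, Q3=4.00; dissipated=12.000
Op 4: CLOSE 4-3: Q_total=8.88, C_total=4.00, V=2.22; Q4=6.66, Q3=2.22; dissipated=2.115
Op 5: CLOSE 3-4: Q_total=8.88, C_total=4.00, V=2.22; Q3=2.22, Q4=6.66; dissipated=0.000
Final charges: Q1=8.00, Q2=8.12, Q3=2.22, Q4=6.66, Q5=1.00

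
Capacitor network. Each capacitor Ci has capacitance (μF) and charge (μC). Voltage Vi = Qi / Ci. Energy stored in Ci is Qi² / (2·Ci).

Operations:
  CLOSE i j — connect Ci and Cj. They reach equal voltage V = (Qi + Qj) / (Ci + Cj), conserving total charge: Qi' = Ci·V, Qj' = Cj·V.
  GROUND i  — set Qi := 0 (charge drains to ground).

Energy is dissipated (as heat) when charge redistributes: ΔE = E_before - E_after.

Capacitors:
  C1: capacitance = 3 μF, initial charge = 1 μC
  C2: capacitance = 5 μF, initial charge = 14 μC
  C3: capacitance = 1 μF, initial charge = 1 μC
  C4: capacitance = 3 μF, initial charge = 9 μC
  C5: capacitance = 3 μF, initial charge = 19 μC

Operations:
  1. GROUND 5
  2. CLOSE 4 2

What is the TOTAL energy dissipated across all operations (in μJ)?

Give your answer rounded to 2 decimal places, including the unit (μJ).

Initial: C1(3μF, Q=1μC, V=0.33V), C2(5μF, Q=14μC, V=2.80V), C3(1μF, Q=1μC, V=1.00V), C4(3μF, Q=9μC, V=3.00V), C5(3μF, Q=19μC, V=6.33V)
Op 1: GROUND 5: Q5=0; energy lost=60.167
Op 2: CLOSE 4-2: Q_total=23.00, C_total=8.00, V=2.88; Q4=8.62, Q2=14.38; dissipated=0.037
Total dissipated: 60.204 μJ

Answer: 60.20 μJ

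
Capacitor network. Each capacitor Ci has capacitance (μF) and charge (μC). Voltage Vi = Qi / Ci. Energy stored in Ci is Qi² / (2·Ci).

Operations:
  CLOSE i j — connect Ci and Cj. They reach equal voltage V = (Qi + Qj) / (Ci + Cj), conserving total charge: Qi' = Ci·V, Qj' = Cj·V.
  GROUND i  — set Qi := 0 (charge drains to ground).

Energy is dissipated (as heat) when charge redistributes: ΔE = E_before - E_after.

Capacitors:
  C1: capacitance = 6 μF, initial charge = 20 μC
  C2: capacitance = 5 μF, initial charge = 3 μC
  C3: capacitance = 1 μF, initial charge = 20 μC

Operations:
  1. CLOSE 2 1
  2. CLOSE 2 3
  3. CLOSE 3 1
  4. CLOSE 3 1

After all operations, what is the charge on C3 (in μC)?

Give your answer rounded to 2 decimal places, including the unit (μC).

Initial: C1(6μF, Q=20μC, V=3.33V), C2(5μF, Q=3μC, V=0.60V), C3(1μF, Q=20μC, V=20.00V)
Op 1: CLOSE 2-1: Q_total=23.00, C_total=11.00, V=2.09; Q2=10.45, Q1=12.55; dissipated=10.188
Op 2: CLOSE 2-3: Q_total=30.45, C_total=6.00, V=5.08; Q2=25.38, Q3=5.08; dissipated=133.640
Op 3: CLOSE 3-1: Q_total=17.62, C_total=7.00, V=2.52; Q3=2.52, Q1=15.10; dissipated=3.818
Op 4: CLOSE 3-1: Q_total=17.62, C_total=7.00, V=2.52; Q3=2.52, Q1=15.10; dissipated=0.000
Final charges: Q1=15.10, Q2=25.38, Q3=2.52

Answer: 2.52 μC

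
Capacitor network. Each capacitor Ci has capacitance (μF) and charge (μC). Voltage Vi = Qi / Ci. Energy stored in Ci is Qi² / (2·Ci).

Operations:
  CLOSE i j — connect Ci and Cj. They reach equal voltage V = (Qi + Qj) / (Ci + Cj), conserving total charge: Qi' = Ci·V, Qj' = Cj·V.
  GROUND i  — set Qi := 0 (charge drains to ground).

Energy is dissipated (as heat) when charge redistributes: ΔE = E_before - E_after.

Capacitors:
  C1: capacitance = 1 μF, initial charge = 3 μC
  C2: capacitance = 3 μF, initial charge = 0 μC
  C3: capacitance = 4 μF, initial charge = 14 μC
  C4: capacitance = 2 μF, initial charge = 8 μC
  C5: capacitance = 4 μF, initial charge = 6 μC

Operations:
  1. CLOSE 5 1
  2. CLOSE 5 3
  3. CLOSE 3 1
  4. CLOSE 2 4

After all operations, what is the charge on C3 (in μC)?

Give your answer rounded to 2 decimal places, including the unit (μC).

Answer: 9.92 μC

Derivation:
Initial: C1(1μF, Q=3μC, V=3.00V), C2(3μF, Q=0μC, V=0.00V), C3(4μF, Q=14μC, V=3.50V), C4(2μF, Q=8μC, V=4.00V), C5(4μF, Q=6μC, V=1.50V)
Op 1: CLOSE 5-1: Q_total=9.00, C_total=5.00, V=1.80; Q5=7.20, Q1=1.80; dissipated=0.900
Op 2: CLOSE 5-3: Q_total=21.20, C_total=8.00, V=2.65; Q5=10.60, Q3=10.60; dissipated=2.890
Op 3: CLOSE 3-1: Q_total=12.40, C_total=5.00, V=2.48; Q3=9.92, Q1=2.48; dissipated=0.289
Op 4: CLOSE 2-4: Q_total=8.00, C_total=5.00, V=1.60; Q2=4.80, Q4=3.20; dissipated=9.600
Final charges: Q1=2.48, Q2=4.80, Q3=9.92, Q4=3.20, Q5=10.60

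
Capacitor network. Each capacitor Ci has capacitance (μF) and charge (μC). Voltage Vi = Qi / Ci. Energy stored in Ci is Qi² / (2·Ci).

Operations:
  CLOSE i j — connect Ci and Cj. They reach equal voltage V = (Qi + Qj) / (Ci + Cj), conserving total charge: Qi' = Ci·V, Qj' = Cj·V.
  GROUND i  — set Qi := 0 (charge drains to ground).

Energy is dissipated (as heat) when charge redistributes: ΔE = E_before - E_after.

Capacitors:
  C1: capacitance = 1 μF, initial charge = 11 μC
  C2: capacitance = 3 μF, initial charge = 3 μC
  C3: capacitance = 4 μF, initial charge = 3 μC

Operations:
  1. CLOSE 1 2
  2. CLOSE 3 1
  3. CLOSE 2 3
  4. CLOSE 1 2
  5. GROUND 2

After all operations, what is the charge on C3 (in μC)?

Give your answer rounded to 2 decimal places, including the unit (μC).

Answer: 8.97 μC

Derivation:
Initial: C1(1μF, Q=11μC, V=11.00V), C2(3μF, Q=3μC, V=1.00V), C3(4μF, Q=3μC, V=0.75V)
Op 1: CLOSE 1-2: Q_total=14.00, C_total=4.00, V=3.50; Q1=3.50, Q2=10.50; dissipated=37.500
Op 2: CLOSE 3-1: Q_total=6.50, C_total=5.00, V=1.30; Q3=5.20, Q1=1.30; dissipated=3.025
Op 3: CLOSE 2-3: Q_total=15.70, C_total=7.00, V=2.24; Q2=6.73, Q3=8.97; dissipated=4.149
Op 4: CLOSE 1-2: Q_total=8.03, C_total=4.00, V=2.01; Q1=2.01, Q2=6.02; dissipated=0.333
Op 5: GROUND 2: Q2=0; energy lost=6.043
Final charges: Q1=2.01, Q2=0.00, Q3=8.97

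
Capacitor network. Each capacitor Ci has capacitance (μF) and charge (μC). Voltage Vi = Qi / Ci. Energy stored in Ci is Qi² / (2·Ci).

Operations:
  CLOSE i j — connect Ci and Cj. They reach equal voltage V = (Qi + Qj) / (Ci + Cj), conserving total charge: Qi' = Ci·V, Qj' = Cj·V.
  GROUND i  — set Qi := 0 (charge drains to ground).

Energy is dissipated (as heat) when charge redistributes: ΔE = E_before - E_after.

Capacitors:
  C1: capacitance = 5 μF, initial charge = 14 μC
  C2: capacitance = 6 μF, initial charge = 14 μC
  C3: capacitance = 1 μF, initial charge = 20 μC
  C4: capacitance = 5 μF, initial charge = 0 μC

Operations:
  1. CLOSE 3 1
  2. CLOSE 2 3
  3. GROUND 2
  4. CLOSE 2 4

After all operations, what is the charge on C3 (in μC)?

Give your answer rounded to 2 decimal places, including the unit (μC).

Answer: 2.81 μC

Derivation:
Initial: C1(5μF, Q=14μC, V=2.80V), C2(6μF, Q=14μC, V=2.33V), C3(1μF, Q=20μC, V=20.00V), C4(5μF, Q=0μC, V=0.00V)
Op 1: CLOSE 3-1: Q_total=34.00, C_total=6.00, V=5.67; Q3=5.67, Q1=28.33; dissipated=123.267
Op 2: CLOSE 2-3: Q_total=19.67, C_total=7.00, V=2.81; Q2=16.86, Q3=2.81; dissipated=4.762
Op 3: GROUND 2: Q2=0; energy lost=23.680
Op 4: CLOSE 2-4: Q_total=0.00, C_total=11.00, V=0.00; Q2=0.00, Q4=0.00; dissipated=0.000
Final charges: Q1=28.33, Q2=0.00, Q3=2.81, Q4=0.00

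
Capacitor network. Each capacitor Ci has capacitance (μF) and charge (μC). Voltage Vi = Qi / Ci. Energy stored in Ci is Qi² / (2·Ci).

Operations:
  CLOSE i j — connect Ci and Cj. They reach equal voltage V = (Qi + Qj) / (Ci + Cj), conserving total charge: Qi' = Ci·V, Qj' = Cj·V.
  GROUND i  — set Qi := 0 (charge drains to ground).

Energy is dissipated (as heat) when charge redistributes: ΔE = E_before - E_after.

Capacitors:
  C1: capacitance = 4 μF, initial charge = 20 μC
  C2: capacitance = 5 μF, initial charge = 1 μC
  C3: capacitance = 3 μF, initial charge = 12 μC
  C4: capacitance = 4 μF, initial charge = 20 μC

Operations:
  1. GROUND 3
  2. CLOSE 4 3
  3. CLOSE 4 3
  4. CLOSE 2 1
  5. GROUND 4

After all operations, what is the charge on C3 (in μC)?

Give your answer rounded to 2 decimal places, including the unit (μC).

Answer: 8.57 μC

Derivation:
Initial: C1(4μF, Q=20μC, V=5.00V), C2(5μF, Q=1μC, V=0.20V), C3(3μF, Q=12μC, V=4.00V), C4(4μF, Q=20μC, V=5.00V)
Op 1: GROUND 3: Q3=0; energy lost=24.000
Op 2: CLOSE 4-3: Q_total=20.00, C_total=7.00, V=2.86; Q4=11.43, Q3=8.57; dissipated=21.429
Op 3: CLOSE 4-3: Q_total=20.00, C_total=7.00, V=2.86; Q4=11.43, Q3=8.57; dissipated=0.000
Op 4: CLOSE 2-1: Q_total=21.00, C_total=9.00, V=2.33; Q2=11.67, Q1=9.33; dissipated=25.600
Op 5: GROUND 4: Q4=0; energy lost=16.327
Final charges: Q1=9.33, Q2=11.67, Q3=8.57, Q4=0.00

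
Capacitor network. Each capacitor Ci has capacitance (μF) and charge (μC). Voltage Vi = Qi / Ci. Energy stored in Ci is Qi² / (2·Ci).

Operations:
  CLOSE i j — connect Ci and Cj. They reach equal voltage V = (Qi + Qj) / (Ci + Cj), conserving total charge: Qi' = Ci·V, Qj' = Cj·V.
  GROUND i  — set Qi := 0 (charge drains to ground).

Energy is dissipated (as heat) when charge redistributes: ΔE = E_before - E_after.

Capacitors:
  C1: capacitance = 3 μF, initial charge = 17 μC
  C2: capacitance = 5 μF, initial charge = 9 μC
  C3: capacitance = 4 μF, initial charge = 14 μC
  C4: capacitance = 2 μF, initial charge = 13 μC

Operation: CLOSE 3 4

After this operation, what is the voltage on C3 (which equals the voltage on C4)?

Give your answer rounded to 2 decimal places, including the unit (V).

Initial: C1(3μF, Q=17μC, V=5.67V), C2(5μF, Q=9μC, V=1.80V), C3(4μF, Q=14μC, V=3.50V), C4(2μF, Q=13μC, V=6.50V)
Op 1: CLOSE 3-4: Q_total=27.00, C_total=6.00, V=4.50; Q3=18.00, Q4=9.00; dissipated=6.000

Answer: 4.50 V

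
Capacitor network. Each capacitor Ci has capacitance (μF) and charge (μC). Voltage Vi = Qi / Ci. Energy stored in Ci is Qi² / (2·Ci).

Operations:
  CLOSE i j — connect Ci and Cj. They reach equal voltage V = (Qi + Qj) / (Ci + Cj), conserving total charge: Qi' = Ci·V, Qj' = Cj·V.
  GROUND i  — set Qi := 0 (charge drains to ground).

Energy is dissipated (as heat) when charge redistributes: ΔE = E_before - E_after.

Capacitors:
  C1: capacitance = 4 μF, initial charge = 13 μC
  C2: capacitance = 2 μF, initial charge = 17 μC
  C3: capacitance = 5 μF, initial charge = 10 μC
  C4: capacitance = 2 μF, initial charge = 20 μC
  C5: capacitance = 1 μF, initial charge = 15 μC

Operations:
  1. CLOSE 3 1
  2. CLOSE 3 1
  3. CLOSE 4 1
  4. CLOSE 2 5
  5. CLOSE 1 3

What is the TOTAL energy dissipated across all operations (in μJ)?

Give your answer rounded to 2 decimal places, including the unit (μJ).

Answer: 59.61 μJ

Derivation:
Initial: C1(4μF, Q=13μC, V=3.25V), C2(2μF, Q=17μC, V=8.50V), C3(5μF, Q=10μC, V=2.00V), C4(2μF, Q=20μC, V=10.00V), C5(1μF, Q=15μC, V=15.00V)
Op 1: CLOSE 3-1: Q_total=23.00, C_total=9.00, V=2.56; Q3=12.78, Q1=10.22; dissipated=1.736
Op 2: CLOSE 3-1: Q_total=23.00, C_total=9.00, V=2.56; Q3=12.78, Q1=10.22; dissipated=0.000
Op 3: CLOSE 4-1: Q_total=30.22, C_total=6.00, V=5.04; Q4=10.07, Q1=20.15; dissipated=36.947
Op 4: CLOSE 2-5: Q_total=32.00, C_total=3.00, V=10.67; Q2=21.33, Q5=10.67; dissipated=14.083
Op 5: CLOSE 1-3: Q_total=32.93, C_total=9.00, V=3.66; Q1=14.63, Q3=18.29; dissipated=6.842
Total dissipated: 59.608 μJ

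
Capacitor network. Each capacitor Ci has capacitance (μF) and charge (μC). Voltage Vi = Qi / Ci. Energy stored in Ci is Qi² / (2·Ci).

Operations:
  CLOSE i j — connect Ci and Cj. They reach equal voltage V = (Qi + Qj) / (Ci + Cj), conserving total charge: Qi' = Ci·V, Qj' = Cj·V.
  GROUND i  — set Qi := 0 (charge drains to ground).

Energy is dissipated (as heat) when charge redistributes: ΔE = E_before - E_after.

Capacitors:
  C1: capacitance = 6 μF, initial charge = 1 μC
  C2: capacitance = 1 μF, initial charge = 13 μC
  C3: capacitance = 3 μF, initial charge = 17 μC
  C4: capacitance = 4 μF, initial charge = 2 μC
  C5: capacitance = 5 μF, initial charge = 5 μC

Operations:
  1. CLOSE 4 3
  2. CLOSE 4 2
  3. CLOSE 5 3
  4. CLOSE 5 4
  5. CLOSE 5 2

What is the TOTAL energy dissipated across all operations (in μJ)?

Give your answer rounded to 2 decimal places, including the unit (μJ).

Initial: C1(6μF, Q=1μC, V=0.17V), C2(1μF, Q=13μC, V=13.00V), C3(3μF, Q=17μC, V=5.67V), C4(4μF, Q=2μC, V=0.50V), C5(5μF, Q=5μC, V=1.00V)
Op 1: CLOSE 4-3: Q_total=19.00, C_total=7.00, V=2.71; Q4=10.86, Q3=8.14; dissipated=22.881
Op 2: CLOSE 4-2: Q_total=23.86, C_total=5.00, V=4.77; Q4=19.09, Q2=4.77; dissipated=42.318
Op 3: CLOSE 5-3: Q_total=13.14, C_total=8.00, V=1.64; Q5=8.21, Q3=4.93; dissipated=2.755
Op 4: CLOSE 5-4: Q_total=27.30, C_total=9.00, V=3.03; Q5=15.17, Q4=12.13; dissipated=10.876
Op 5: CLOSE 5-2: Q_total=19.94, C_total=6.00, V=3.32; Q5=16.62, Q2=3.32; dissipated=1.259
Total dissipated: 80.089 μJ

Answer: 80.09 μJ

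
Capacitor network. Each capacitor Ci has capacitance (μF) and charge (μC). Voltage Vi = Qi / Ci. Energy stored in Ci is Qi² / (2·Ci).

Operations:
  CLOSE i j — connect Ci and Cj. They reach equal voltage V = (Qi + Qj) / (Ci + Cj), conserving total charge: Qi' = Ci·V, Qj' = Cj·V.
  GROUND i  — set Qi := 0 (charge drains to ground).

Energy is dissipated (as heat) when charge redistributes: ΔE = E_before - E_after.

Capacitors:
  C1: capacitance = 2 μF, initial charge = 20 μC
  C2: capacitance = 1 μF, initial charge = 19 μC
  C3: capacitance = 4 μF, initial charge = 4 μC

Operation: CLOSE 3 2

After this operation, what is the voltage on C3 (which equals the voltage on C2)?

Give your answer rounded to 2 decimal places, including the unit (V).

Answer: 4.60 V

Derivation:
Initial: C1(2μF, Q=20μC, V=10.00V), C2(1μF, Q=19μC, V=19.00V), C3(4μF, Q=4μC, V=1.00V)
Op 1: CLOSE 3-2: Q_total=23.00, C_total=5.00, V=4.60; Q3=18.40, Q2=4.60; dissipated=129.600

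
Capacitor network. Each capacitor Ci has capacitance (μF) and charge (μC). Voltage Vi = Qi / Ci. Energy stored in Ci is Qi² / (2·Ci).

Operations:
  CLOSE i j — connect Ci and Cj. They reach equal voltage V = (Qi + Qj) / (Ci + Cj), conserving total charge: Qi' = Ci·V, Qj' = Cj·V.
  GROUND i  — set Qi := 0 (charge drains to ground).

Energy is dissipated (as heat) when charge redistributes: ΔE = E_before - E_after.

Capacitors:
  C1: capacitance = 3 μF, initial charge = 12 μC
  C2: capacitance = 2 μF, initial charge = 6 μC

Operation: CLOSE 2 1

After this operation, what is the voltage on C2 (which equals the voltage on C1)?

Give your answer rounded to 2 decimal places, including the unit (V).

Initial: C1(3μF, Q=12μC, V=4.00V), C2(2μF, Q=6μC, V=3.00V)
Op 1: CLOSE 2-1: Q_total=18.00, C_total=5.00, V=3.60; Q2=7.20, Q1=10.80; dissipated=0.600

Answer: 3.60 V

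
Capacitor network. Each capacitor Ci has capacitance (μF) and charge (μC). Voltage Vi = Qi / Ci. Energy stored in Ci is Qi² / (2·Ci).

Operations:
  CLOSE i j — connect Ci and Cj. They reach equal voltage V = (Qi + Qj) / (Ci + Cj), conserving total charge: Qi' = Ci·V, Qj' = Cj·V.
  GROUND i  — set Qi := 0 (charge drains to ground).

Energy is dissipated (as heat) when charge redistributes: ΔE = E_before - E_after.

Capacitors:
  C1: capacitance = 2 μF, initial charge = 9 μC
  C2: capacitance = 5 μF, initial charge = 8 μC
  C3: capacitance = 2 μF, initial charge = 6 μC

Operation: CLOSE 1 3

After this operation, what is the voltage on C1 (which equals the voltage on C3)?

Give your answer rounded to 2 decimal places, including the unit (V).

Answer: 3.75 V

Derivation:
Initial: C1(2μF, Q=9μC, V=4.50V), C2(5μF, Q=8μC, V=1.60V), C3(2μF, Q=6μC, V=3.00V)
Op 1: CLOSE 1-3: Q_total=15.00, C_total=4.00, V=3.75; Q1=7.50, Q3=7.50; dissipated=1.125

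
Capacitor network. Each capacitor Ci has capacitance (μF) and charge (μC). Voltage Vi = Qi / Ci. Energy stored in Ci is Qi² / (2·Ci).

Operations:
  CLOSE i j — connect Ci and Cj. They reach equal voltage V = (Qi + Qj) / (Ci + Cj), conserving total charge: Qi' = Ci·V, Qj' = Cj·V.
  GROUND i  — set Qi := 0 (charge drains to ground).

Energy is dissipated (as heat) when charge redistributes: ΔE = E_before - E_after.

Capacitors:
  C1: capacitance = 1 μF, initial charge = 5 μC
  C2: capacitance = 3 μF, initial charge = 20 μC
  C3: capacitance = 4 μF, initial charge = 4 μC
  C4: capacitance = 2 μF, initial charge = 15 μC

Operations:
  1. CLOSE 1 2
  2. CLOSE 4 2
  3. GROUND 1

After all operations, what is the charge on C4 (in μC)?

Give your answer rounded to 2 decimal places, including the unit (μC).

Initial: C1(1μF, Q=5μC, V=5.00V), C2(3μF, Q=20μC, V=6.67V), C3(4μF, Q=4μC, V=1.00V), C4(2μF, Q=15μC, V=7.50V)
Op 1: CLOSE 1-2: Q_total=25.00, C_total=4.00, V=6.25; Q1=6.25, Q2=18.75; dissipated=1.042
Op 2: CLOSE 4-2: Q_total=33.75, C_total=5.00, V=6.75; Q4=13.50, Q2=20.25; dissipated=0.938
Op 3: GROUND 1: Q1=0; energy lost=19.531
Final charges: Q1=0.00, Q2=20.25, Q3=4.00, Q4=13.50

Answer: 13.50 μC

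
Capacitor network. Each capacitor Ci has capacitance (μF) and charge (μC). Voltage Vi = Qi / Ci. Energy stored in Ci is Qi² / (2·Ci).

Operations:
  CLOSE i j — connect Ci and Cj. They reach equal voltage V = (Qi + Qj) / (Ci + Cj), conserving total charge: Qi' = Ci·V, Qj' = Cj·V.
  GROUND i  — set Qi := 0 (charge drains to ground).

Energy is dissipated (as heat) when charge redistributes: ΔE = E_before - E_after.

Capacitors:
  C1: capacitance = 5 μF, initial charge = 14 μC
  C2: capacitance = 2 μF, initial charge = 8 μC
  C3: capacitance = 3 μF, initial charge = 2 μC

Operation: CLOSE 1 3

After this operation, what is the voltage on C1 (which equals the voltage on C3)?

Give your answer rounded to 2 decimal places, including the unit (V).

Answer: 2.00 V

Derivation:
Initial: C1(5μF, Q=14μC, V=2.80V), C2(2μF, Q=8μC, V=4.00V), C3(3μF, Q=2μC, V=0.67V)
Op 1: CLOSE 1-3: Q_total=16.00, C_total=8.00, V=2.00; Q1=10.00, Q3=6.00; dissipated=4.267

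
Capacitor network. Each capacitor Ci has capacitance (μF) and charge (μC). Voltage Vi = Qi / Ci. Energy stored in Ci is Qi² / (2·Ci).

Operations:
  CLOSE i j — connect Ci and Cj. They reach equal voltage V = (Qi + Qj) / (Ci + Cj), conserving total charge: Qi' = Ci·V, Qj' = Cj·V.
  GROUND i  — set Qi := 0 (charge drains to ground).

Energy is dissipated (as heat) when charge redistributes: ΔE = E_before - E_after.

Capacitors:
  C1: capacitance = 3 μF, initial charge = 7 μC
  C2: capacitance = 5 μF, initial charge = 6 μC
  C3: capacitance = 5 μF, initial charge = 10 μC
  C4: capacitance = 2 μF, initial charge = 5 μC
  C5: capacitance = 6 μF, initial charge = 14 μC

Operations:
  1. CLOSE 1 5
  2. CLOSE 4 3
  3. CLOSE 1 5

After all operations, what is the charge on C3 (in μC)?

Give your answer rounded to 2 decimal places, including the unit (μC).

Initial: C1(3μF, Q=7μC, V=2.33V), C2(5μF, Q=6μC, V=1.20V), C3(5μF, Q=10μC, V=2.00V), C4(2μF, Q=5μC, V=2.50V), C5(6μF, Q=14μC, V=2.33V)
Op 1: CLOSE 1-5: Q_total=21.00, C_total=9.00, V=2.33; Q1=7.00, Q5=14.00; dissipated=0.000
Op 2: CLOSE 4-3: Q_total=15.00, C_total=7.00, V=2.14; Q4=4.29, Q3=10.71; dissipated=0.179
Op 3: CLOSE 1-5: Q_total=21.00, C_total=9.00, V=2.33; Q1=7.00, Q5=14.00; dissipated=0.000
Final charges: Q1=7.00, Q2=6.00, Q3=10.71, Q4=4.29, Q5=14.00

Answer: 10.71 μC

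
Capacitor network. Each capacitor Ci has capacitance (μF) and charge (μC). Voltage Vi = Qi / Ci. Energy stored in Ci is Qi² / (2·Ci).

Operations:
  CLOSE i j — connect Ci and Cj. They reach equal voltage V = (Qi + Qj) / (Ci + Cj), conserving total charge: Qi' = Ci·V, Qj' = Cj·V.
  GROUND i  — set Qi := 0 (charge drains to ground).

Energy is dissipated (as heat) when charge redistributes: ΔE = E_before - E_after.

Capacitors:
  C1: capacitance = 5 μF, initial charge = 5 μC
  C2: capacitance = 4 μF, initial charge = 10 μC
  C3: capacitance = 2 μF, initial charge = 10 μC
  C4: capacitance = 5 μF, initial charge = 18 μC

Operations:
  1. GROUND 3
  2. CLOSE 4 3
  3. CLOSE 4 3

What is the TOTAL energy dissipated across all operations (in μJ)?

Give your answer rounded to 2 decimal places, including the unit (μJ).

Answer: 34.26 μJ

Derivation:
Initial: C1(5μF, Q=5μC, V=1.00V), C2(4μF, Q=10μC, V=2.50V), C3(2μF, Q=10μC, V=5.00V), C4(5μF, Q=18μC, V=3.60V)
Op 1: GROUND 3: Q3=0; energy lost=25.000
Op 2: CLOSE 4-3: Q_total=18.00, C_total=7.00, V=2.57; Q4=12.86, Q3=5.14; dissipated=9.257
Op 3: CLOSE 4-3: Q_total=18.00, C_total=7.00, V=2.57; Q4=12.86, Q3=5.14; dissipated=0.000
Total dissipated: 34.257 μJ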